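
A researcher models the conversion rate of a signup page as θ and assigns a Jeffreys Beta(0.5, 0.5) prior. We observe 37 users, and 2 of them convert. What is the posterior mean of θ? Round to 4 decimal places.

The binomial likelihood is conjugate to the Beta prior: with 2 successes and 35 failures, the posterior is Beta(0.5+2, 0.5+35) = Beta(2.5, 35.5).
Posterior mean = α/(α+β) = 2.5/38 = 0.0658.

Posterior mean ≈ 0.0658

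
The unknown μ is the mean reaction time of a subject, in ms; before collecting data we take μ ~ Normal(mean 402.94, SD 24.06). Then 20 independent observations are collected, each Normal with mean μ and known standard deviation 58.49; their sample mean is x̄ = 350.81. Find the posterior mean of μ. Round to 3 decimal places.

Posterior mean ≈ 362.700

Prior precision 1/τ₀² = 1/24.06² = 0.00172746; data precision n/σ² = 20/58.49² = 0.00584611.
Posterior precision = 0.00172746 + 0.00584611 = 0.00757357.
Posterior mean = (0.00172746·402.94 + 0.00584611·350.81) / 0.00757357 = 362.700.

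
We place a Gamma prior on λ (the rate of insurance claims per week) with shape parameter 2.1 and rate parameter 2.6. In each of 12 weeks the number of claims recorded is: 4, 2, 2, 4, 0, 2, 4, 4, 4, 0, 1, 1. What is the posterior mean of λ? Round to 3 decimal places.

Total count ∑xᵢ = 28 over n = 12 weeks.
Gamma is conjugate to the Poisson likelihood: posterior is Gamma(shape = 2.1+28 = 30.1, rate = 2.6+12 = 14.6).
E[λ | data] = 30.1/14.6 = 2.062.

Posterior mean ≈ 2.062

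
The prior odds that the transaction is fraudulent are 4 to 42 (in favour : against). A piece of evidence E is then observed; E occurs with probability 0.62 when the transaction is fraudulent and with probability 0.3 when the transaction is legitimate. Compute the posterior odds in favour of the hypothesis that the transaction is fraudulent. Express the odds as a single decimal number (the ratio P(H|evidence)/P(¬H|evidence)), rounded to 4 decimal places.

Prior odds = 4/42 = 0.095238.
Likelihood ratio for E = 0.62/0.3 = 2.0667.
Posterior odds = prior odds × LR = 0.19683.

Posterior odds ≈ 0.1968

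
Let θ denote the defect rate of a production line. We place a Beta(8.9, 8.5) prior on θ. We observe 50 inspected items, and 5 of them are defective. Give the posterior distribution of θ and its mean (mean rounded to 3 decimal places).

Observing 5 successes and 45 failures updates Beta(8.9, 8.5) by adding the success and failure counts to the two shape parameters: α = 8.9+5 = 13.9, β = 8.5+45 = 53.5.
E[θ | data] = 13.9/(13.9+53.5) = 0.206.

Posterior: Beta(13.9, 53.5); mean ≈ 0.206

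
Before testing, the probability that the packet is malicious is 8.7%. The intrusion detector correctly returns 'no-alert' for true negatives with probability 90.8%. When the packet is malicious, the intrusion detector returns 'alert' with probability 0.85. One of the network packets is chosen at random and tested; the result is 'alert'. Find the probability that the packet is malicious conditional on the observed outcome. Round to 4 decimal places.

Let H be the event that the packet is malicious. P(H) = 0.087, so P(¬H) = 0.913. With E the 'alert' result, P(E|H) = 0.85 and P(E|¬H) = 0.092.
P(E) = 0.85·0.087 + 0.092·0.913 = 0.073950 + 0.083996 = 0.15795.
By Bayes' theorem, P(H|E) = 0.073950 / 0.15795 = 0.4682.

P(H | E) ≈ 0.4682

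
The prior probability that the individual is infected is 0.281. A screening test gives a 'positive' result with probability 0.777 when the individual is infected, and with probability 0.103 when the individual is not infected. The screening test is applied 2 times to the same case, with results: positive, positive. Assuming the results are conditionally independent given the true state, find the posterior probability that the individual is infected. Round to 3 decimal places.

Let H be the event that the individual is infected; start with P(H) = 0.281. P('positive'|H) = 0.777, P('positive'|¬H) = 0.103.
Update on result 1 ('positive'): P(H) ← 0.777·0.2810 / (0.777·0.2810 + 0.103·0.7190) = 0.21834/0.29239 = 0.7467.
Update on result 2 ('positive'): P(H) ← 0.777·0.7467 / (0.777·0.7467 + 0.103·0.2533) = 0.58020/0.60629 = 0.9570.

Posterior P(H) ≈ 0.957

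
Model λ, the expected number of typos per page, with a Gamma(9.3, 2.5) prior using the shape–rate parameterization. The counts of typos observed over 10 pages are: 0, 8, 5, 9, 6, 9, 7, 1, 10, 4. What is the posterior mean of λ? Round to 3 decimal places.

The Poisson likelihood adds the total count to the shape and the number of exposure periods to the rate. Here ∑xᵢ = 59 and n = 10, so shape 9.3→68.3 and rate 2.5→12.5.
Posterior mean = shape/rate = 68.3/12.5 = 5.464.

Posterior mean ≈ 5.464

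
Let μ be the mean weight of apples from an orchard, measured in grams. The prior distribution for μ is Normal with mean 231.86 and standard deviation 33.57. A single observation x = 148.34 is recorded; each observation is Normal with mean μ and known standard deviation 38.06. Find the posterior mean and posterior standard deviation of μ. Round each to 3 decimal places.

With known σ, the Normal prior is conjugate. Weight on the data is w = (n/σ²)/(n/σ² + 1/τ₀²) = 0.00069034/(0.00069034+0.00088735) = 0.43756.
Posterior mean = w·x̄ + (1−w)·μ₀ = 0.43756·148.34 + 0.56244·231.86 = 195.315. Posterior variance = 1/(0.00069034+0.00088735) = 633.837, so SD = 25.176.

Posterior mean ≈ 195.315; posterior SD ≈ 25.176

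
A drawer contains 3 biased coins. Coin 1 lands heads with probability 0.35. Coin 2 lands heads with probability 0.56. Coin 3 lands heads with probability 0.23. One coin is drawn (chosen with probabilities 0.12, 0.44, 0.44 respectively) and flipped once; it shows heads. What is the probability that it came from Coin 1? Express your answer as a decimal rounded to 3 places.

P(heads|C1) = 0.35; P(heads|C2) = 0.56; P(heads|C3) = 0.23.
Prior × likelihood for each source: 0.12·0.35=0.04200, 0.44·0.56=0.2464, 0.44·0.23=0.1012. Summing gives P(heads) = 0.38960.
P(Coin 1 | heads) = 0.04200 / 0.38960 = 0.108.

Posterior probability ≈ 0.108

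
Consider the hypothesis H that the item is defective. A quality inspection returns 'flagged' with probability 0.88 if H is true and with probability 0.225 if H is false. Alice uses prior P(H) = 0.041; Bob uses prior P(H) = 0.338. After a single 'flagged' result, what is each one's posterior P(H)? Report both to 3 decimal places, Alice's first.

Alice: 0.143; Bob: 0.666

P('+'|H) = 0.88, P('+'|¬H) = 0.225.
Alice: numerator 0.88·0.041 = 0.036080; evidence = 0.036080+0.225·0.959 = 0.25185; posterior = 0.143.
Bob: numerator 0.88·0.338 = 0.29744; evidence = 0.29744+0.225·0.662 = 0.44639; posterior = 0.666.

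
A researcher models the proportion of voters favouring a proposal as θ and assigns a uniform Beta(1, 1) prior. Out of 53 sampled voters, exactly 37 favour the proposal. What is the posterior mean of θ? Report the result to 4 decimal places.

Posterior mean ≈ 0.6909

The binomial likelihood is conjugate to the Beta prior: with 37 successes and 16 failures, the posterior is Beta(1+37, 1+16) = Beta(38, 17).
E[θ | data] = 38/(38+17) = 0.6909.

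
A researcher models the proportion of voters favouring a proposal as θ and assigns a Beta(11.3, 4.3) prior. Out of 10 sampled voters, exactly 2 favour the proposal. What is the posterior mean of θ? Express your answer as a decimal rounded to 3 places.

The binomial likelihood is conjugate to the Beta prior: with 2 successes and 8 failures, the posterior is Beta(11.3+2, 4.3+8) = Beta(13.3, 12.3).
Posterior mean = α/(α+β) = 13.3/25.6 = 0.520.

Posterior mean ≈ 0.520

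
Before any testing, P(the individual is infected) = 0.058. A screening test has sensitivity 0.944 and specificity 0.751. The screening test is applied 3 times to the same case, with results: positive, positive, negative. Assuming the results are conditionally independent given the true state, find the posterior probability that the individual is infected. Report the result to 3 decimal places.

With H the event that the individual is infected, the joint likelihood of the observed sequence is P(data|H) = 0.944·0.944·0.056 = 0.049904 and P(data|¬H) = 0.249·0.249·0.751 = 0.046563.
Bayes: P(H|data) = 0.058·0.049904 / (0.058·0.049904 + 0.942·0.046563) = 0.0028944/0.046757 = 0.0619.

Posterior P(H) ≈ 0.062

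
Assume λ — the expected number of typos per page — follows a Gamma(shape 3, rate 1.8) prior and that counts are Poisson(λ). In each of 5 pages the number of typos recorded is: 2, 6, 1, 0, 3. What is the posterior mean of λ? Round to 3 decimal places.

The Poisson likelihood adds the total count to the shape and the number of exposure periods to the rate. Here ∑xᵢ = 12 and n = 5, so shape 3→15 and rate 1.8→6.8.
Posterior mean = shape/rate = 15/6.8 = 2.206.

Posterior mean ≈ 2.206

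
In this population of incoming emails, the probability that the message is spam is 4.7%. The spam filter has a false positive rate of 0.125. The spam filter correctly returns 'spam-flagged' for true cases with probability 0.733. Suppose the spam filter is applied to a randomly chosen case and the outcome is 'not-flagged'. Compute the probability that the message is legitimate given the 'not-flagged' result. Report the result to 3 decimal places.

Let H be the event that the message is spam. P(H) = 0.047, so P(¬H) = 0.953. With E the 'not-flagged' result, P(E|H) = 0.267 and P(E|¬H) = 0.875.
P(E) = 0.267·0.047 + 0.875·0.953 = 0.012549 + 0.83387 = 0.84642.
By Bayes' theorem, P(H|E) = 0.012549 / 0.84642 = 0.015. Hence P(¬H|E) = 1 − 0.015 = 0.985.

P(¬H | E) ≈ 0.985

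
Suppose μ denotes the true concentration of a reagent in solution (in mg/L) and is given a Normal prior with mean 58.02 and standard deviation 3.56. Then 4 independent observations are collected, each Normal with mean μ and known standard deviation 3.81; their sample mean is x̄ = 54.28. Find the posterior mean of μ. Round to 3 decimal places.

Posterior mean ≈ 55.113

Prior precision 1/τ₀² = 1/3.56² = 0.0789042; data precision n/σ² = 4/3.81² = 0.275556.
Posterior precision = 0.0789042 + 0.275556 = 0.354460.
Posterior mean = (0.0789042·58.02 + 0.275556·54.28) / 0.354460 = 55.113.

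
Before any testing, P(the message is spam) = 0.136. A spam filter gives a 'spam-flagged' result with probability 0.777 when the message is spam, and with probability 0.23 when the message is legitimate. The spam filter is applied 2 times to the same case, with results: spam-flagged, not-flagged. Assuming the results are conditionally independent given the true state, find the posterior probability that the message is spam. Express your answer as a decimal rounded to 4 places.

Posterior P(H) ≈ 0.1335

Let H be the event that the message is spam; start with P(H) = 0.136. P('spam-flagged'|H) = 0.777, P('spam-flagged'|¬H) = 0.23.
Update on result 1 ('spam-flagged'): P(H) ← 0.777·0.1360 / (0.777·0.1360 + 0.23·0.8640) = 0.10567/0.30439 = 0.3472.
Update on result 2 ('not-flagged'): P(H) ← 0.223·0.3472 / (0.223·0.3472 + 0.77·0.6528) = 0.077416/0.58010 = 0.1335.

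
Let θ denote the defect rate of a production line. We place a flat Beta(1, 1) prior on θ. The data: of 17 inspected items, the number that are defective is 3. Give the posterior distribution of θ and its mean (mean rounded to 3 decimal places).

The binomial likelihood is conjugate to the Beta prior: with 3 successes and 14 failures, the posterior is Beta(1+3, 1+14) = Beta(4, 15).
E[θ | data] = 4/(4+15) = 0.211.

Posterior: Beta(4, 15); mean ≈ 0.211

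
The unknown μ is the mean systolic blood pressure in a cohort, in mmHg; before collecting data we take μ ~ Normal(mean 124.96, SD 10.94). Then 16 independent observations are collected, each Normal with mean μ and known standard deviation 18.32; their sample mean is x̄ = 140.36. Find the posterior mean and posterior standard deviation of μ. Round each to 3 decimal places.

Prior precision 1/τ₀² = 1/10.94² = 0.00835536; data precision n/σ² = 16/18.32² = 0.0476726.
Posterior precision = 0.00835536 + 0.0476726 = 0.0560280, giving posterior SD = 1/√0.0560280 = 4.225.
Posterior mean = (0.00835536·124.96 + 0.0476726·140.36) / 0.0560280 = 138.063.

Posterior mean ≈ 138.063; posterior SD ≈ 4.225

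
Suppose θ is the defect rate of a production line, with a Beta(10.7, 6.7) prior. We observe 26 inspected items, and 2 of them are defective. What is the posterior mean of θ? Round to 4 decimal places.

Posterior mean ≈ 0.2926

Observing 2 successes and 24 failures updates Beta(10.7, 6.7) by adding the success and failure counts to the two shape parameters: α = 10.7+2 = 12.7, β = 6.7+24 = 30.7.
Posterior mean = α/(α+β) = 12.7/43.4 = 0.2926.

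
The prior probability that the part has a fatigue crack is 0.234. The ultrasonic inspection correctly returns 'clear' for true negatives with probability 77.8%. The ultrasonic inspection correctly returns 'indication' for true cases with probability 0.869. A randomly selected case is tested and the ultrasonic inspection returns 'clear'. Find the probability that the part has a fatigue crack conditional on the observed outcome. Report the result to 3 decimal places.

Let H be the event that the part has a fatigue crack. P(H) = 0.234, so P(¬H) = 0.766. With E the 'clear' result, P(E|H) = 0.131 and P(E|¬H) = 0.778.
P(E) = 0.131·0.234 + 0.778·0.766 = 0.030654 + 0.59595 = 0.62660.
By Bayes' theorem, P(H|E) = 0.030654 / 0.62660 = 0.049.

P(H | E) ≈ 0.049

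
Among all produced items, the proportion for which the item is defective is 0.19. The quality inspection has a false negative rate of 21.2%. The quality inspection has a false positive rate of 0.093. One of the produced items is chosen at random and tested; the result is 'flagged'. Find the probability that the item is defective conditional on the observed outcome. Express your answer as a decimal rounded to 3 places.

Write H for 'the item is defective'. Prior odds H:¬H = 0.19/0.81 = 0.23457. For the 'flagged' outcome, the likelihood ratio is 0.788/0.093 = 8.4731.
Posterior odds = 0.23457 × 8.4731 = 1.9875, so P(H|E) = 1.9875/(1+1.9875) = 0.665.

P(H | E) ≈ 0.665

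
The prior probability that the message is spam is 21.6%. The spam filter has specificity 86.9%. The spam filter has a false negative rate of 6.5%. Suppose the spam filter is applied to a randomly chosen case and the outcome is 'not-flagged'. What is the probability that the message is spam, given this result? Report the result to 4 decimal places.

P(H | E) ≈ 0.0202

Let H be the event that the message is spam. P(H) = 0.216, so P(¬H) = 0.784. With E the 'not-flagged' result, P(E|H) = 0.065 and P(E|¬H) = 0.869.
P(E) = 0.065·0.216 + 0.869·0.784 = 0.014040 + 0.68130 = 0.69534.
By Bayes' theorem, P(H|E) = 0.014040 / 0.69534 = 0.0202.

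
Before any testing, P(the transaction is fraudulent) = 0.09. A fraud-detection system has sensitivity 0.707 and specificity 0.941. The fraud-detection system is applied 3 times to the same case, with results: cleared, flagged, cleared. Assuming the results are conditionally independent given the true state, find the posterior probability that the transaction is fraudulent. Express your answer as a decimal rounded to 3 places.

Posterior P(H) ≈ 0.103

With H the event that the transaction is fraudulent, the joint likelihood of the observed sequence is P(data|H) = 0.293·0.707·0.293 = 0.060695 and P(data|¬H) = 0.941·0.059·0.941 = 0.052243.
Bayes: P(H|data) = 0.09·0.060695 / (0.09·0.060695 + 0.91·0.052243) = 0.0054626/0.053004 = 0.1031.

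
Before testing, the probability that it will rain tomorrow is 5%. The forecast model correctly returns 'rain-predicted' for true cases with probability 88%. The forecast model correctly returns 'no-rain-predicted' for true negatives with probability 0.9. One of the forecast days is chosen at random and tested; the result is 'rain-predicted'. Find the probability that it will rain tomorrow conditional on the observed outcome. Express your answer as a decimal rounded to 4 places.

P(H | E) ≈ 0.3165

Let H be the event that it will rain tomorrow. P(H) = 0.05, so P(¬H) = 0.95. With E the 'rain-predicted' result, P(E|H) = 0.88 and P(E|¬H) = 0.1.
P(E) = 0.88·0.05 + 0.1·0.95 = 0.044000 + 0.095000 = 0.13900.
By Bayes' theorem, P(H|E) = 0.044000 / 0.13900 = 0.3165.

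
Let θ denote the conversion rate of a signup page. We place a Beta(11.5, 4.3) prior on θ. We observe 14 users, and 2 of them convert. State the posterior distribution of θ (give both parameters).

Observing 2 successes and 12 failures updates Beta(11.5, 4.3) by adding the success and failure counts to the two shape parameters: α = 11.5+2 = 13.5, β = 4.3+12 = 16.3.

Posterior: Beta(13.5, 16.3)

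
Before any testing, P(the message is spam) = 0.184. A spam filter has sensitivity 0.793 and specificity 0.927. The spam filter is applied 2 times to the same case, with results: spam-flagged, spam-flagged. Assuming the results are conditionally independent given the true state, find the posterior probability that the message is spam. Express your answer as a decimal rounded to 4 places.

With H the event that the message is spam, the joint likelihood of the observed sequence is P(data|H) = 0.793·0.793 = 0.62885 and P(data|¬H) = 0.073·0.073 = 0.0053290.
Bayes: P(H|data) = 0.184·0.62885 / (0.184·0.62885 + 0.816·0.0053290) = 0.11571/0.12006 = 0.9638.

Posterior P(H) ≈ 0.9638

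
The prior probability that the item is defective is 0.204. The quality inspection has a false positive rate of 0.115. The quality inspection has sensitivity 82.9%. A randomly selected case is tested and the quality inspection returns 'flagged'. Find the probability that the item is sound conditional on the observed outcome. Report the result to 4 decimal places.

P(¬H | E) ≈ 0.3512

Write H for 'the item is defective'. Prior odds H:¬H = 0.204/0.796 = 0.25628. For the 'flagged' outcome, the likelihood ratio is 0.829/0.115 = 7.2087.
Posterior odds = 0.25628 × 7.2087 = 1.8475, so P(H|E) = 1.8475/(1+1.8475) = 0.6488. Then P(¬H|E) = 1 − 0.6488 = 0.3512.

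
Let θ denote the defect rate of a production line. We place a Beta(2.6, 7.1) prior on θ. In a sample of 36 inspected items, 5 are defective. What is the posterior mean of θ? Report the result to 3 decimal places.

Posterior mean ≈ 0.166

Observing 5 successes and 31 failures updates Beta(2.6, 7.1) by adding the success and failure counts to the two shape parameters: α = 2.6+5 = 7.6, β = 7.1+31 = 38.1.
E[θ | data] = 7.6/(7.6+38.1) = 0.166.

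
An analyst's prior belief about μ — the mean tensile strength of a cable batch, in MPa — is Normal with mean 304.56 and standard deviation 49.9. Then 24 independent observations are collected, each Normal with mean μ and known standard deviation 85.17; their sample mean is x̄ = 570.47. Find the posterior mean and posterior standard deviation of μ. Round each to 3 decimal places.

Prior precision 1/τ₀² = 1/49.9² = 0.00040160; data precision n/σ² = 24/85.17² = 0.00330855.
Posterior precision = 0.00040160 + 0.00330855 = 0.00371016, giving posterior SD = 1/√0.00371016 = 16.417.
Posterior mean = (0.00040160·304.56 + 0.00330855·570.47) / 0.00371016 = 541.687.

Posterior mean ≈ 541.687; posterior SD ≈ 16.417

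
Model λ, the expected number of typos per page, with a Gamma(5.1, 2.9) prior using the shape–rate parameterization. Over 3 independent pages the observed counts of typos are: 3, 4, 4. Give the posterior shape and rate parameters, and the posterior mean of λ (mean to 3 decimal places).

Posterior: Gamma(shape=16.1, rate=5.9); mean ≈ 2.729

Total count ∑xᵢ = 11 over n = 3 pages.
Gamma is conjugate to the Poisson likelihood: posterior is Gamma(shape = 5.1+11 = 16.1, rate = 2.9+3 = 5.9).
E[λ | data] = 16.1/5.9 = 2.729.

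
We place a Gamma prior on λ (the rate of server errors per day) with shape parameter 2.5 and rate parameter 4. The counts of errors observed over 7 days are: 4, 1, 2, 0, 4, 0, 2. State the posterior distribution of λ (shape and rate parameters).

The Poisson likelihood adds the total count to the shape and the number of exposure periods to the rate. Here ∑xᵢ = 13 and n = 7, so shape 2.5→15.5 and rate 4→11.

Posterior: Gamma(shape=15.5, rate=11)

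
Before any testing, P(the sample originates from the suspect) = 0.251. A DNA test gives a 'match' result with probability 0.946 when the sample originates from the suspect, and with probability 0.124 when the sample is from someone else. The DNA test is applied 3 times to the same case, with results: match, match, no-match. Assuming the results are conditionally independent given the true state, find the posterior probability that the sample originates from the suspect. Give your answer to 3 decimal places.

With H the event that the sample originates from the suspect, the joint likelihood of the observed sequence is P(data|H) = 0.946·0.946·0.054 = 0.048325 and P(data|¬H) = 0.124·0.124·0.876 = 0.013469.
Bayes: P(H|data) = 0.251·0.048325 / (0.251·0.048325 + 0.749·0.013469) = 0.012130/0.022218 = 0.5459.

Posterior P(H) ≈ 0.546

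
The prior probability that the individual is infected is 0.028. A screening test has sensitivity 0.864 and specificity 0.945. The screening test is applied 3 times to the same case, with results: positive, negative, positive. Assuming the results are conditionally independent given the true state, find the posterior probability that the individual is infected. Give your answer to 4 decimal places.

With H the event that the individual is infected, the joint likelihood of the observed sequence is P(data|H) = 0.864·0.136·0.864 = 0.10152 and P(data|¬H) = 0.055·0.945·0.055 = 0.0028586.
Bayes: P(H|data) = 0.028·0.10152 / (0.028·0.10152 + 0.972·0.0028586) = 0.0028427/0.0056212 = 0.5057.

Posterior P(H) ≈ 0.5057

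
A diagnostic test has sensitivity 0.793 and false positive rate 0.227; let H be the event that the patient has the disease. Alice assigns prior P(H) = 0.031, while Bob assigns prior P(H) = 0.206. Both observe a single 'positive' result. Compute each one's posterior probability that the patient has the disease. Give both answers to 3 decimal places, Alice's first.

Alice: 0.101; Bob: 0.475

P('+'|H) = 0.793, P('+'|¬H) = 0.227.
Alice: numerator 0.793·0.031 = 0.024583; evidence = 0.024583+0.227·0.969 = 0.24455; posterior = 0.101.
Bob: numerator 0.793·0.206 = 0.16336; evidence = 0.16336+0.227·0.794 = 0.34360; posterior = 0.475.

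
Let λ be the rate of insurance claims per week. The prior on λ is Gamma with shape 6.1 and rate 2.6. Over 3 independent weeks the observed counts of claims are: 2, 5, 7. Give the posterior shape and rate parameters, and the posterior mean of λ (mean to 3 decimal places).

Total count ∑xᵢ = 14 over n = 3 weeks.
Gamma is conjugate to the Poisson likelihood: posterior is Gamma(shape = 6.1+14 = 20.1, rate = 2.6+3 = 5.6).
E[λ | data] = 20.1/5.6 = 3.589.

Posterior: Gamma(shape=20.1, rate=5.6); mean ≈ 3.589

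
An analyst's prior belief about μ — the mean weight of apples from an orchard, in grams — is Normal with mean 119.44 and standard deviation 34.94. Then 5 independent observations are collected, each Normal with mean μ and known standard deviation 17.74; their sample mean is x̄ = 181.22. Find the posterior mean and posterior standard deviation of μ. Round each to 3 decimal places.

With known σ, the Normal prior is conjugate. Weight on the data is w = (n/σ²)/(n/σ² + 1/τ₀²) = 0.0158878/(0.0158878+0.00081913) = 0.95097.
Posterior mean = w·x̄ + (1−w)·μ₀ = 0.95097·181.22 + 0.049030·119.44 = 178.191. Posterior variance = 1/(0.0158878+0.00081913) = 59.8555, so SD = 7.737.

Posterior mean ≈ 178.191; posterior SD ≈ 7.737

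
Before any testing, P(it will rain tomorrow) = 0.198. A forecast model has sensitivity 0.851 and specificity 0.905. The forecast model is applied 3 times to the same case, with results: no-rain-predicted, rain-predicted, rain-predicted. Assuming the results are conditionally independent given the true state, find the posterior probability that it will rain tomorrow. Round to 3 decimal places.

Posterior P(H) ≈ 0.765

Let H be the event that it will rain tomorrow; start with P(H) = 0.198. P('rain-predicted'|H) = 0.851, P('rain-predicted'|¬H) = 0.095.
Update on result 1 ('no-rain-predicted'): P(H) ← 0.149·0.1980 / (0.149·0.1980 + 0.905·0.8020) = 0.029502/0.75531 = 0.0391.
Update on result 2 ('rain-predicted'): P(H) ← 0.851·0.0391 / (0.851·0.0391 + 0.095·0.9609) = 0.033240/0.12453 = 0.2669.
Update on result 3 ('rain-predicted'): P(H) ← 0.851·0.2669 / (0.851·0.2669 + 0.095·0.7331) = 0.22715/0.29679 = 0.7654.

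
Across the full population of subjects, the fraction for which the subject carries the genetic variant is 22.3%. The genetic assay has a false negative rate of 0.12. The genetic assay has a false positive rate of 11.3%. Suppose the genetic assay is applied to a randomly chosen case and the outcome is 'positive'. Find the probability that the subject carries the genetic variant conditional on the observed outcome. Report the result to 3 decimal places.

P(H | E) ≈ 0.691

Write H for 'the subject carries the genetic variant'. Prior odds H:¬H = 0.223/0.777 = 0.28700. For the 'positive' outcome, the likelihood ratio is 0.88/0.113 = 7.7876.
Posterior odds = 0.28700 × 7.7876 = 2.2351, so P(H|E) = 2.2351/(1+2.2351) = 0.691.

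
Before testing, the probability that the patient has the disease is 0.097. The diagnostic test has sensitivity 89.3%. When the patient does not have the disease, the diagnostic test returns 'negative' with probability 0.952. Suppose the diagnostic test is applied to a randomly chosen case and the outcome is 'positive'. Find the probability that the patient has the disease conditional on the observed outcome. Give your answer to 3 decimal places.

P(H | E) ≈ 0.666

Write H for 'the patient has the disease'. Prior odds H:¬H = 0.097/0.903 = 0.10742. For the 'positive' outcome, the likelihood ratio is 0.893/0.048 = 18.604.
Posterior odds = 0.10742 × 18.604 = 1.9985, so P(H|E) = 1.9985/(1+1.9985) = 0.666.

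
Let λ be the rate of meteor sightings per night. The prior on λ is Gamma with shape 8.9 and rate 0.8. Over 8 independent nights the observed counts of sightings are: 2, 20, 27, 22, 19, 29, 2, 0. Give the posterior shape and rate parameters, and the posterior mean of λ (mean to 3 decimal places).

Posterior: Gamma(shape=129.9, rate=8.8); mean ≈ 14.761

The Poisson likelihood adds the total count to the shape and the number of exposure periods to the rate. Here ∑xᵢ = 121 and n = 8, so shape 8.9→129.9 and rate 0.8→8.8.
E[λ | data] = 129.9/8.8 = 14.761.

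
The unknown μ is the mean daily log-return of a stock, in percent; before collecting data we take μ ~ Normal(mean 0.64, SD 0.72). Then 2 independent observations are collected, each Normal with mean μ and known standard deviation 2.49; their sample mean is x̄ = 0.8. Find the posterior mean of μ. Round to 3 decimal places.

Posterior mean ≈ 0.663

Prior precision 1/τ₀² = 1/0.72² = 1.92901; data precision n/σ² = 2/2.49² = 0.322575.
Posterior precision = 1.92901 + 0.322575 = 2.25159.
Posterior mean = (1.92901·0.64 + 0.322575·0.8) / 2.25159 = 0.663.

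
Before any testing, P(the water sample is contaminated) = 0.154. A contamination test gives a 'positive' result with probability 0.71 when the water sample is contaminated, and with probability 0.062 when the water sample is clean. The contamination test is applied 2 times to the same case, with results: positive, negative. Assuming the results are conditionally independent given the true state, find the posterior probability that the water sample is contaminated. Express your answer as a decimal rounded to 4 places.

Posterior P(H) ≈ 0.3919

With H the event that the water sample is contaminated, the joint likelihood of the observed sequence is P(data|H) = 0.71·0.29 = 0.20590 and P(data|¬H) = 0.062·0.938 = 0.058156.
Bayes: P(H|data) = 0.154·0.20590 / (0.154·0.20590 + 0.846·0.058156) = 0.031709/0.080909 = 0.3919.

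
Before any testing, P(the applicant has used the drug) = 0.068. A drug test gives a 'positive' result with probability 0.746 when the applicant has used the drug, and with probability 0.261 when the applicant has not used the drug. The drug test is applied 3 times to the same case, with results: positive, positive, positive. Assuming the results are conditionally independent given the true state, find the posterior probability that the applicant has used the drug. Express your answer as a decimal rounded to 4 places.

With H the event that the applicant has used the drug, the joint likelihood of the observed sequence is P(data|H) = 0.746·0.746·0.746 = 0.41516 and P(data|¬H) = 0.261·0.261·0.261 = 0.017780.
Bayes: P(H|data) = 0.068·0.41516 / (0.068·0.41516 + 0.932·0.017780) = 0.028231/0.044802 = 0.6301.

Posterior P(H) ≈ 0.6301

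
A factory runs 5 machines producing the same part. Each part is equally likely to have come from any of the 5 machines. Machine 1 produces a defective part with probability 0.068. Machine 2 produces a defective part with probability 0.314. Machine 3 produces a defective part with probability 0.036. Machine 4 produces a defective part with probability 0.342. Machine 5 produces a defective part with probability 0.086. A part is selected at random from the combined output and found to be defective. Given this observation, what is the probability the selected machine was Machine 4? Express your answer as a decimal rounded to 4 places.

Posterior probability ≈ 0.4043

P(defective|M1) = 0.068; P(defective|M2) = 0.314; P(defective|M3) = 0.036; P(defective|M4) = 0.342; P(defective|M5) = 0.086.
Prior × likelihood for each source: 0.2·0.068=0.01360, 0.2·0.314=0.06280, 0.2·0.036=0.007200, 0.2·0.342=0.06840, 0.2·0.086=0.01720. Summing gives P(defective) = 0.16920.
P(Machine 4 | defective) = 0.06840 / 0.16920 = 0.4043.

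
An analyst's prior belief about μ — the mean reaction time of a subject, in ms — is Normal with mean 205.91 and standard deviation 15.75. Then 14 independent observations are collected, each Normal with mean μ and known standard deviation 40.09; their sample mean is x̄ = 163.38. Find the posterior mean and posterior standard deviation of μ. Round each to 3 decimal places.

Prior precision 1/τ₀² = 1/15.75² = 0.00403124; data precision n/σ² = 14/40.09² = 0.00871076.
Posterior precision = 0.00403124 + 0.00871076 = 0.0127420, giving posterior SD = 1/√0.0127420 = 8.859.
Posterior mean = (0.00403124·205.91 + 0.00871076·163.38) / 0.0127420 = 176.835.

Posterior mean ≈ 176.835; posterior SD ≈ 8.859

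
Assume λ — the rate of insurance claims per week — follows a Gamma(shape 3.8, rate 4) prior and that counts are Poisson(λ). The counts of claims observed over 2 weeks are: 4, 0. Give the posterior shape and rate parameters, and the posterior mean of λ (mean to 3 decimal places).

Posterior: Gamma(shape=7.8, rate=6); mean ≈ 1.300

The Poisson likelihood adds the total count to the shape and the number of exposure periods to the rate. Here ∑xᵢ = 4 and n = 2, so shape 3.8→7.8 and rate 4→6.
E[λ | data] = 7.8/6 = 1.300.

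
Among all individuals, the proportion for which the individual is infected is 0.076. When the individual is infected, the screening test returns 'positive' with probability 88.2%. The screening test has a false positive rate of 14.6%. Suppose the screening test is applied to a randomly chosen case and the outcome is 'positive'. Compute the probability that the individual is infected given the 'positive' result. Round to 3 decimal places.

Write H for 'the individual is infected'. Prior odds H:¬H = 0.076/0.924 = 0.082251. For the 'positive' outcome, the likelihood ratio is 0.882/0.146 = 6.0411.
Posterior odds = 0.082251 × 6.0411 = 0.49689, so P(H|E) = 0.49689/(1+0.49689) = 0.332.

P(H | E) ≈ 0.332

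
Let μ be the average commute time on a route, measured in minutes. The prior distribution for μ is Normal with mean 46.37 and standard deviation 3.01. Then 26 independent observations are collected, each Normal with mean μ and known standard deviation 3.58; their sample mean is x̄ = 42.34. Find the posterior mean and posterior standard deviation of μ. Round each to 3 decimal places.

Prior precision 1/τ₀² = 1/3.01² = 0.110374; data precision n/σ² = 26/3.58² = 2.02865.
Posterior precision = 0.110374 + 2.02865 = 2.13902, giving posterior SD = 1/√2.13902 = 0.684.
Posterior mean = (0.110374·46.37 + 2.02865·42.34) / 2.13902 = 42.548.

Posterior mean ≈ 42.548; posterior SD ≈ 0.684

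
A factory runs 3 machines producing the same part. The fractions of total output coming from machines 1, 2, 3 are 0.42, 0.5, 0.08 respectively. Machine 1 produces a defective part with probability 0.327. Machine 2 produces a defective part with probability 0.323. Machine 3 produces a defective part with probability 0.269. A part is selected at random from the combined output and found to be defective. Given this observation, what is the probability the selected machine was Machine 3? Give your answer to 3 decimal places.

Posterior probability ≈ 0.067

P(defective|M1) = 0.327; P(defective|M2) = 0.323; P(defective|M3) = 0.269.
Prior × likelihood for each source: 0.42·0.327=0.1373, 0.5·0.323=0.1615, 0.08·0.269=0.02152. Summing gives P(defective) = 0.32036.
P(Machine 3 | defective) = 0.02152 / 0.32036 = 0.067.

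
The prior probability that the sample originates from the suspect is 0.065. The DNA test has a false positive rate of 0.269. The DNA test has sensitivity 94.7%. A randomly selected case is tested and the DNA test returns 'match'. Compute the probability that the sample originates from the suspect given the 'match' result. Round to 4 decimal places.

Write H for 'the sample originates from the suspect'. Prior odds H:¬H = 0.065/0.935 = 0.069519. For the 'match' outcome, the likelihood ratio is 0.947/0.269 = 3.5204.
Posterior odds = 0.069519 × 3.5204 = 0.24474, so P(H|E) = 0.24474/(1+0.24474) = 0.1966.

P(H | E) ≈ 0.1966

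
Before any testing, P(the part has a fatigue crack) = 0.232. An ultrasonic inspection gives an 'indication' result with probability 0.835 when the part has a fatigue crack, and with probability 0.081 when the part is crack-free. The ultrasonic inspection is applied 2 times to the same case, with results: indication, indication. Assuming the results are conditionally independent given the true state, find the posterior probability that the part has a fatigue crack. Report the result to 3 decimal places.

Let H be the event that the part has a fatigue crack; start with P(H) = 0.232. P('indication'|H) = 0.835, P('indication'|¬H) = 0.081.
Update on result 1 ('indication'): P(H) ← 0.835·0.2320 / (0.835·0.2320 + 0.081·0.7680) = 0.19372/0.25593 = 0.7569.
Update on result 2 ('indication'): P(H) ← 0.835·0.7569 / (0.835·0.7569 + 0.081·0.2431) = 0.63204/0.65173 = 0.9698.

Posterior P(H) ≈ 0.970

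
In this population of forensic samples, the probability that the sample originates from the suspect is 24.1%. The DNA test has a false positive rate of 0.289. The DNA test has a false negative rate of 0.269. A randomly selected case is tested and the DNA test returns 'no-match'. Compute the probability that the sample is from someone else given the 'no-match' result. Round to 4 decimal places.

Let H be the event that the sample originates from the suspect. P(H) = 0.241, so P(¬H) = 0.759. With E the 'no-match' result, P(E|H) = 0.269 and P(E|¬H) = 0.711.
P(E) = 0.269·0.241 + 0.711·0.759 = 0.064829 + 0.53965 = 0.60448.
By Bayes' theorem, P(H|E) = 0.064829 / 0.60448 = 0.1072. Hence P(¬H|E) = 1 − 0.1072 = 0.8928.

P(¬H | E) ≈ 0.8928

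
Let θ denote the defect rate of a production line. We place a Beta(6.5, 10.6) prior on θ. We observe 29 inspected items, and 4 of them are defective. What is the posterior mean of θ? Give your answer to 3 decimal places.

Observing 4 successes and 25 failures updates Beta(6.5, 10.6) by adding the success and failure counts to the two shape parameters: α = 6.5+4 = 10.5, β = 10.6+25 = 35.6.
E[θ | data] = 10.5/(10.5+35.6) = 0.228.

Posterior mean ≈ 0.228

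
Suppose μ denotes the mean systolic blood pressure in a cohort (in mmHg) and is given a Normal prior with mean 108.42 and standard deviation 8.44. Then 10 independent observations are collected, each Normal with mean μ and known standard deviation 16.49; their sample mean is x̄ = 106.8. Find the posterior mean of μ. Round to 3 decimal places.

Posterior mean ≈ 107.248

With known σ, the Normal prior is conjugate. Weight on the data is w = (n/σ²)/(n/σ² + 1/τ₀²) = 0.0367755/(0.0367755+0.0140383) = 0.72373.
Posterior mean = w·x̄ + (1−w)·μ₀ = 0.72373·106.8 + 0.27627·108.42 = 107.248.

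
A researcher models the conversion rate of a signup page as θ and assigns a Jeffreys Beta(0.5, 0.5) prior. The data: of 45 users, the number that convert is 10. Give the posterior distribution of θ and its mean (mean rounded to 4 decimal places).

Posterior: Beta(10.5, 35.5); mean ≈ 0.2283

The binomial likelihood is conjugate to the Beta prior: with 10 successes and 35 failures, the posterior is Beta(0.5+10, 0.5+35) = Beta(10.5, 35.5).
Posterior mean = α/(α+β) = 10.5/46 = 0.2283.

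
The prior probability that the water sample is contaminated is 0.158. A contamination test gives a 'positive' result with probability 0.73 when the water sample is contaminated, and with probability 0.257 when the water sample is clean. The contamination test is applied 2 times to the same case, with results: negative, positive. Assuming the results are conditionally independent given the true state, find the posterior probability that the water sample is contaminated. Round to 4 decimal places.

Let H be the event that the water sample is contaminated; start with P(H) = 0.158. P('positive'|H) = 0.73, P('positive'|¬H) = 0.257.
Update on result 1 ('negative'): P(H) ← 0.27·0.1580 / (0.27·0.1580 + 0.743·0.8420) = 0.042660/0.66827 = 0.0638.
Update on result 2 ('positive'): P(H) ← 0.73·0.0638 / (0.73·0.0638 + 0.257·0.9362) = 0.046601/0.28719 = 0.1623.

Posterior P(H) ≈ 0.1623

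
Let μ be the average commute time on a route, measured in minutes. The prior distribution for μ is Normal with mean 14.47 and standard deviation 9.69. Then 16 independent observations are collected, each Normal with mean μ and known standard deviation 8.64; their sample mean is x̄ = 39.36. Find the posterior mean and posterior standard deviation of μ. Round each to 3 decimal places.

Prior precision 1/τ₀² = 1/9.69² = 0.0106501; data precision n/σ² = 16/8.64² = 0.214335.
Posterior precision = 0.0106501 + 0.214335 = 0.224985, giving posterior SD = 1/√0.224985 = 2.108.
Posterior mean = (0.0106501·14.47 + 0.214335·39.36) / 0.224985 = 38.182.

Posterior mean ≈ 38.182; posterior SD ≈ 2.108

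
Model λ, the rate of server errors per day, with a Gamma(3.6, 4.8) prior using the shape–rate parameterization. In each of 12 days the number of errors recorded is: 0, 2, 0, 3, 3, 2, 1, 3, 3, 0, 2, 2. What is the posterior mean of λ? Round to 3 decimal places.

The Poisson likelihood adds the total count to the shape and the number of exposure periods to the rate. Here ∑xᵢ = 21 and n = 12, so shape 3.6→24.6 and rate 4.8→16.8.
E[λ | data] = 24.6/16.8 = 1.464.

Posterior mean ≈ 1.464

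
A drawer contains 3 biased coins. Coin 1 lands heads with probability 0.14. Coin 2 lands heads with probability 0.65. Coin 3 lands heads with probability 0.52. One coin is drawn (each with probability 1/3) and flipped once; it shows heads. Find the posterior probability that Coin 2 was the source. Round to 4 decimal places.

Posterior probability ≈ 0.4962

P(heads|C1) = 0.14; P(heads|C2) = 0.65; P(heads|C3) = 0.52.
Prior × likelihood for each source: 0.333333·0.14=0.04667, 0.333333·0.65=0.2167, 0.333333·0.52=0.1733. Summing gives P(heads) = 0.43667.
P(Coin 2 | heads) = 0.2167 / 0.43667 = 0.4962.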